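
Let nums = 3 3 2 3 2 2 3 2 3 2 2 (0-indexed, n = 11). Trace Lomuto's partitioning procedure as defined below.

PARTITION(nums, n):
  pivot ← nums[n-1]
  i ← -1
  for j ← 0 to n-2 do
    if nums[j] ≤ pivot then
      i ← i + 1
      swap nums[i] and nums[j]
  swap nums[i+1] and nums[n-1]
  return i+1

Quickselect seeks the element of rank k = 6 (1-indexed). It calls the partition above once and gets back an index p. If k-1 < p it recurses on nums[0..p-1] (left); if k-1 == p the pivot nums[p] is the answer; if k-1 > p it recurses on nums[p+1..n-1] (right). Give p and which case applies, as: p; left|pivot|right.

pivot=2, i=-1
j=0: 3>2, skip
j=1: 3>2, skip
j=2: 2≤2, i=0, swap(0,2) ⇒ 2 3 3 3 2 2 3 2 3 2 2
j=3: 3>2, skip
j=4: 2≤2, i=1, swap(1,4) ⇒ 2 2 3 3 3 2 3 2 3 2 2
j=5: 2≤2, i=2, swap(2,5) ⇒ 2 2 2 3 3 3 3 2 3 2 2
j=6: 3>2, skip
j=7: 2≤2, i=3, swap(3,7) ⇒ 2 2 2 2 3 3 3 3 3 2 2
j=8: 3>2, skip
j=9: 2≤2, i=4, swap(4,9) ⇒ 2 2 2 2 2 3 3 3 3 3 2
swap(5,10) ⇒ 2 2 2 2 2 2 3 3 3 3 3; return 5
p = 5; k-1 = 5 == 5 ⇒ pivot

5; pivot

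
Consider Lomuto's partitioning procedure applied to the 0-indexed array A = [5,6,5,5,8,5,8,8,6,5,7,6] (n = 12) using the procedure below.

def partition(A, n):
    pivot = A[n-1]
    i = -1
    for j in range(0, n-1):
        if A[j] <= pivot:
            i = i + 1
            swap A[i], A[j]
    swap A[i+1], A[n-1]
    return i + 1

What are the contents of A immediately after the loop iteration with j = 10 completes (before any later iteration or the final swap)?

pivot = A[11] = 6; i = -1
j=0: A[0]=5 ≤ 6 → i=0, swap A[0],A[0] (no change) → [5,6,5,5,8,5,8,8,6,5,7,6]
j=1: A[1]=6 ≤ 6 → i=1, swap A[1],A[1] (no change) → [5,6,5,5,8,5,8,8,6,5,7,6]
j=2: A[2]=5 ≤ 6 → i=2, swap A[2],A[2] (no change) → [5,6,5,5,8,5,8,8,6,5,7,6]
j=3: A[3]=5 ≤ 6 → i=3, swap A[3],A[3] (no change) → [5,6,5,5,8,5,8,8,6,5,7,6]
j=4: A[4]=8 > 6 → no swap
j=5: A[5]=5 ≤ 6 → i=4, swap A[4],A[5] → [5,6,5,5,5,8,8,8,6,5,7,6]
j=6: A[6]=8 > 6 → no swap
j=7: A[7]=8 > 6 → no swap
j=8: A[8]=6 ≤ 6 → i=5, swap A[5],A[8] → [5,6,5,5,5,6,8,8,8,5,7,6]
j=9: A[9]=5 ≤ 6 → i=6, swap A[6],A[9] → [5,6,5,5,5,6,5,8,8,8,7,6]
j=10: A[10]=7 > 6 → no swap
(after j=10) A = [5,6,5,5,5,6,5,8,8,8,7,6]

[5,6,5,5,5,6,5,8,8,8,7,6]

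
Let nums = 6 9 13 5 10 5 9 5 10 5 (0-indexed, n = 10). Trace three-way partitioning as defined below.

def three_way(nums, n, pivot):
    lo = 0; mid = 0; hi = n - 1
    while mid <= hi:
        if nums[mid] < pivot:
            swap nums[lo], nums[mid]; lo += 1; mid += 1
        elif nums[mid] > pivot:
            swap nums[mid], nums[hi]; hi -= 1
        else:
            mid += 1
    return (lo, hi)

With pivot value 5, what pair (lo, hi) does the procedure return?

(0, 3)

lo=0 mid=0 hi=9
6>5: swap(0,9), hi=8 ⇒ 5 9 13 5 10 5 9 5 10 6
5=5: mid=1
9>5: swap(1,8), hi=7 ⇒ 5 10 13 5 10 5 9 5 9 6
10>5: swap(1,7), hi=6 ⇒ 5 5 13 5 10 5 9 10 9 6
5=5: mid=2
13>5: swap(2,6), hi=5 ⇒ 5 5 9 5 10 5 13 10 9 6
9>5: swap(2,5), hi=4 ⇒ 5 5 5 5 10 9 13 10 9 6
5=5: mid=3
5=5: mid=4
10>5: swap(4,4), hi=3 ⇒ 5 5 5 5 10 9 13 10 9 6
done. lo=0 hi=3; nums=5 5 5 5 10 9 13 10 9 6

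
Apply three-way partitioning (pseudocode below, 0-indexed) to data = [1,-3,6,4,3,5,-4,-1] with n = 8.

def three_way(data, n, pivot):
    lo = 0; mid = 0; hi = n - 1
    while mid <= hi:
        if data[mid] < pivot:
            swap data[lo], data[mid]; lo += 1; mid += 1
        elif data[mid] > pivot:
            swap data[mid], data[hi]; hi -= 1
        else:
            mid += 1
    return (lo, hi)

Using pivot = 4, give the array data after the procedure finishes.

[1,-3,-1,3,-4,4,5,6]

pivot = 4; lo=0, mid=0, hi=7
data[mid]=1<4: swap data[0],data[0]; lo=1,mid=1 → [1,-3,6,4,3,5,-4,-1]
data[mid]=-3<4: swap data[1],data[1]; lo=2,mid=2 → [1,-3,6,4,3,5,-4,-1]
data[mid]=6>4: swap data[2],data[7]; hi=6 → [1,-3,-1,4,3,5,-4,6]
data[mid]=-1<4: swap data[2],data[2]; lo=3,mid=3 → [1,-3,-1,4,3,5,-4,6]
data[mid]=4=4: mid=4
data[mid]=3<4: swap data[3],data[4]; lo=4,mid=5 → [1,-3,-1,3,4,5,-4,6]
data[mid]=5>4: swap data[5],data[6]; hi=5 → [1,-3,-1,3,4,-4,5,6]
data[mid]=-4<4: swap data[4],data[5]; lo=5,mid=6 → [1,-3,-1,3,-4,4,5,6]
end: lo=5, hi=5; data = [1,-3,-1,3,-4,4,5,6]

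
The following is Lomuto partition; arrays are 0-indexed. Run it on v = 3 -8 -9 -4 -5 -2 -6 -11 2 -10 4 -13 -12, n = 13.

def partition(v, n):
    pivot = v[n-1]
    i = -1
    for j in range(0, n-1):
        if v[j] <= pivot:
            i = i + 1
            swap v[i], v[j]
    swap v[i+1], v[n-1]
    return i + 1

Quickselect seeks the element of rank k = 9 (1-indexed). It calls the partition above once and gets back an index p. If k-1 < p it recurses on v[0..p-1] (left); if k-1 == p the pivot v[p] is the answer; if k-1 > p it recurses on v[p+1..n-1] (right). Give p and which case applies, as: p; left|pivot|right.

pivot = v[12] = -12; i = -1
j=0: v[0]=3 > -12 → no swap
j=1: v[1]=-8 > -12 → no swap
j=2: v[2]=-9 > -12 → no swap
j=3: v[3]=-4 > -12 → no swap
j=4: v[4]=-5 > -12 → no swap
j=5: v[5]=-2 > -12 → no swap
j=6: v[6]=-6 > -12 → no swap
j=7: v[7]=-11 > -12 → no swap
j=8: v[8]=2 > -12 → no swap
j=9: v[9]=-10 > -12 → no swap
j=10: v[10]=4 > -12 → no swap
j=11: v[11]=-13 ≤ -12 → i=0, swap v[0],v[11] → -13 -8 -9 -4 -5 -2 -6 -11 2 -10 4 3 -12
final swap v[1],v[12] → -13 -12 -9 -4 -5 -2 -6 -11 2 -10 4 3 -8; return 1
p = 1; k-1 = 8 > 1 ⇒ right

1; right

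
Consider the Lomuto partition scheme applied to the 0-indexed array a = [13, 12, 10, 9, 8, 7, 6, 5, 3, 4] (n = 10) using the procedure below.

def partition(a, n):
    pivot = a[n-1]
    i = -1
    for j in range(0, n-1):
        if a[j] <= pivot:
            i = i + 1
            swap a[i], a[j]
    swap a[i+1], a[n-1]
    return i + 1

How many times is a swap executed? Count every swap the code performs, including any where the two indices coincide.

pivot=4, i=-1
j=0: 13>4, skip
j=1: 12>4, skip
j=2: 10>4, skip
j=3: 9>4, skip
j=4: 8>4, skip
j=5: 7>4, skip
j=6: 6>4, skip
j=7: 5>4, skip
j=8: 3≤4, i=0, swap(0,8) ⇒ [3, 12, 10, 9, 8, 7, 6, 5, 13, 4]
swap(1,9) ⇒ [3, 4, 10, 9, 8, 7, 6, 5, 13, 12]; return 1

2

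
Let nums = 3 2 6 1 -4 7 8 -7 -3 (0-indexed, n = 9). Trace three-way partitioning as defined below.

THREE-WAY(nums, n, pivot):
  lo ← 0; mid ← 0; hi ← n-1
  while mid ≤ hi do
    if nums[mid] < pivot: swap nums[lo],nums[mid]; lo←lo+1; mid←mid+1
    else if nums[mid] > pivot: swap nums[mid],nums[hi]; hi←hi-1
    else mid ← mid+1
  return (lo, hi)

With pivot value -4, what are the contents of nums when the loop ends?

-7 -4 1 6 7 8 2 -3 3

lo=0 mid=0 hi=8
3>-4: swap(0,8), hi=7 ⇒ -3 2 6 1 -4 7 8 -7 3
-3>-4: swap(0,7), hi=6 ⇒ -7 2 6 1 -4 7 8 -3 3
-7<-4: swap(0,0), lo=1 mid=1 ⇒ -7 2 6 1 -4 7 8 -3 3
2>-4: swap(1,6), hi=5 ⇒ -7 8 6 1 -4 7 2 -3 3
8>-4: swap(1,5), hi=4 ⇒ -7 7 6 1 -4 8 2 -3 3
7>-4: swap(1,4), hi=3 ⇒ -7 -4 6 1 7 8 2 -3 3
-4=-4: mid=2
6>-4: swap(2,3), hi=2 ⇒ -7 -4 1 6 7 8 2 -3 3
1>-4: swap(2,2), hi=1 ⇒ -7 -4 1 6 7 8 2 -3 3
done. lo=1 hi=1; nums=-7 -4 1 6 7 8 2 -3 3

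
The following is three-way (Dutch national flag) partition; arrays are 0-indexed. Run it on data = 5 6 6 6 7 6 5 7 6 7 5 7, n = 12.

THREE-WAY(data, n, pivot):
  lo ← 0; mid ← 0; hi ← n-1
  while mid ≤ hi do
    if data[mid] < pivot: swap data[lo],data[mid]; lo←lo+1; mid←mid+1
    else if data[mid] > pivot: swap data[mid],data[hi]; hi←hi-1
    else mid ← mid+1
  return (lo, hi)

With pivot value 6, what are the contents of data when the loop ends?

lo=0 mid=0 hi=11
5<6: swap(0,0), lo=1 mid=1 ⇒ 5 6 6 6 7 6 5 7 6 7 5 7
6=6: mid=2
6=6: mid=3
6=6: mid=4
7>6: swap(4,11), hi=10 ⇒ 5 6 6 6 7 6 5 7 6 7 5 7
7>6: swap(4,10), hi=9 ⇒ 5 6 6 6 5 6 5 7 6 7 7 7
5<6: swap(1,4), lo=2 mid=5 ⇒ 5 5 6 6 6 6 5 7 6 7 7 7
6=6: mid=6
5<6: swap(2,6), lo=3 mid=7 ⇒ 5 5 5 6 6 6 6 7 6 7 7 7
7>6: swap(7,9), hi=8 ⇒ 5 5 5 6 6 6 6 7 6 7 7 7
7>6: swap(7,8), hi=7 ⇒ 5 5 5 6 6 6 6 6 7 7 7 7
6=6: mid=8
done. lo=3 hi=7; data=5 5 5 6 6 6 6 6 7 7 7 7

5 5 5 6 6 6 6 6 7 7 7 7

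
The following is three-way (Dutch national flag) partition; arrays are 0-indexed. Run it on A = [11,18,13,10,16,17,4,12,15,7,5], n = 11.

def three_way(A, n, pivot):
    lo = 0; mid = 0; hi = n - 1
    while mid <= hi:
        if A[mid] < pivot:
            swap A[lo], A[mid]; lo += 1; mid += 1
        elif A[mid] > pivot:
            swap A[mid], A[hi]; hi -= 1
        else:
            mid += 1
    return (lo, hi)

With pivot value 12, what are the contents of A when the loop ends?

[11,5,7,10,4,12,17,15,16,13,18]

lo=0 mid=0 hi=10
11<12: swap(0,0), lo=1 mid=1 ⇒ [11,18,13,10,16,17,4,12,15,7,5]
18>12: swap(1,10), hi=9 ⇒ [11,5,13,10,16,17,4,12,15,7,18]
5<12: swap(1,1), lo=2 mid=2 ⇒ [11,5,13,10,16,17,4,12,15,7,18]
13>12: swap(2,9), hi=8 ⇒ [11,5,7,10,16,17,4,12,15,13,18]
7<12: swap(2,2), lo=3 mid=3 ⇒ [11,5,7,10,16,17,4,12,15,13,18]
10<12: swap(3,3), lo=4 mid=4 ⇒ [11,5,7,10,16,17,4,12,15,13,18]
16>12: swap(4,8), hi=7 ⇒ [11,5,7,10,15,17,4,12,16,13,18]
15>12: swap(4,7), hi=6 ⇒ [11,5,7,10,12,17,4,15,16,13,18]
12=12: mid=5
17>12: swap(5,6), hi=5 ⇒ [11,5,7,10,12,4,17,15,16,13,18]
4<12: swap(4,5), lo=5 mid=6 ⇒ [11,5,7,10,4,12,17,15,16,13,18]
done. lo=5 hi=5; A=[11,5,7,10,4,12,17,15,16,13,18]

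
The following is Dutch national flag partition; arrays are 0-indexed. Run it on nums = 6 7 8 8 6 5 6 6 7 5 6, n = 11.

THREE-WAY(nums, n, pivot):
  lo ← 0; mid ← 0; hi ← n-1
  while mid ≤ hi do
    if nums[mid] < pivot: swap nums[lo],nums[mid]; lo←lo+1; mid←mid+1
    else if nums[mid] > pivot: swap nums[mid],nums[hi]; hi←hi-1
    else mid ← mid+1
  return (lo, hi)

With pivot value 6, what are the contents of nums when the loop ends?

pivot = 6; lo=0, mid=0, hi=10
nums[mid]=6=6: mid=1
nums[mid]=7>6: swap nums[1],nums[10]; hi=9 → 6 6 8 8 6 5 6 6 7 5 7
nums[mid]=6=6: mid=2
nums[mid]=8>6: swap nums[2],nums[9]; hi=8 → 6 6 5 8 6 5 6 6 7 8 7
nums[mid]=5<6: swap nums[0],nums[2]; lo=1,mid=3 → 5 6 6 8 6 5 6 6 7 8 7
nums[mid]=8>6: swap nums[3],nums[8]; hi=7 → 5 6 6 7 6 5 6 6 8 8 7
nums[mid]=7>6: swap nums[3],nums[7]; hi=6 → 5 6 6 6 6 5 6 7 8 8 7
nums[mid]=6=6: mid=4
nums[mid]=6=6: mid=5
nums[mid]=5<6: swap nums[1],nums[5]; lo=2,mid=6 → 5 5 6 6 6 6 6 7 8 8 7
nums[mid]=6=6: mid=7
end: lo=2, hi=6; nums = 5 5 6 6 6 6 6 7 8 8 7

5 5 6 6 6 6 6 7 8 8 7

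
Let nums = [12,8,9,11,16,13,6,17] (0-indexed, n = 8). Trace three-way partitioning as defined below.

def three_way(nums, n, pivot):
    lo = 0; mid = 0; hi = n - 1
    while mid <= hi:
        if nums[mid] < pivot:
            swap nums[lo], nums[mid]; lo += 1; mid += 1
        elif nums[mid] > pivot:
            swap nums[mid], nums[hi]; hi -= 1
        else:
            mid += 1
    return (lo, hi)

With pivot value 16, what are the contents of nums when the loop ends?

lo=0 mid=0 hi=7
12<16: swap(0,0), lo=1 mid=1 ⇒ [12,8,9,11,16,13,6,17]
8<16: swap(1,1), lo=2 mid=2 ⇒ [12,8,9,11,16,13,6,17]
9<16: swap(2,2), lo=3 mid=3 ⇒ [12,8,9,11,16,13,6,17]
11<16: swap(3,3), lo=4 mid=4 ⇒ [12,8,9,11,16,13,6,17]
16=16: mid=5
13<16: swap(4,5), lo=5 mid=6 ⇒ [12,8,9,11,13,16,6,17]
6<16: swap(5,6), lo=6 mid=7 ⇒ [12,8,9,11,13,6,16,17]
17>16: swap(7,7), hi=6 ⇒ [12,8,9,11,13,6,16,17]
done. lo=6 hi=6; nums=[12,8,9,11,13,6,16,17]

[12,8,9,11,13,6,16,17]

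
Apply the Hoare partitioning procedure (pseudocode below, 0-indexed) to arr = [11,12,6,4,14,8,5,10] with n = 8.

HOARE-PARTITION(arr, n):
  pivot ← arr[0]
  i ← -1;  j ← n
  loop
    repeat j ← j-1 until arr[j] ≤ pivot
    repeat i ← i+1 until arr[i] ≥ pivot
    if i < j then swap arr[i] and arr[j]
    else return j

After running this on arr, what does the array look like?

pivot=11
j stops at 7 (10), i stops at 0 (11); swap ⇒ [10,12,6,4,14,8,5,11]
j stops at 6 (5), i stops at 1 (12); swap ⇒ [10,5,6,4,14,8,12,11]
j stops at 5 (8), i stops at 4 (14); swap ⇒ [10,5,6,4,8,14,12,11]
j stops at 4, i stops at 5; i≥j ⇒ return 4. arr=[10,5,6,4,8,14,12,11]

[10,5,6,4,8,14,12,11]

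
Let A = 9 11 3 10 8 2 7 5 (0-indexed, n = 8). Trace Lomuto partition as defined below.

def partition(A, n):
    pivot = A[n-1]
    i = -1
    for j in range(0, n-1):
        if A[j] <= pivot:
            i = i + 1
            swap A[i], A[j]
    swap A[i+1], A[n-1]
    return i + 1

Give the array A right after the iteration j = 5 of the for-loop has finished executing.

3 2 9 10 8 11 7 5

pivot = A[7] = 5; i = -1
j=0: A[0]=9 > 5 → no swap
j=1: A[1]=11 > 5 → no swap
j=2: A[2]=3 ≤ 5 → i=0, swap A[0],A[2] → 3 11 9 10 8 2 7 5
j=3: A[3]=10 > 5 → no swap
j=4: A[4]=8 > 5 → no swap
j=5: A[5]=2 ≤ 5 → i=1, swap A[1],A[5] → 3 2 9 10 8 11 7 5
(after j=5) A = 3 2 9 10 8 11 7 5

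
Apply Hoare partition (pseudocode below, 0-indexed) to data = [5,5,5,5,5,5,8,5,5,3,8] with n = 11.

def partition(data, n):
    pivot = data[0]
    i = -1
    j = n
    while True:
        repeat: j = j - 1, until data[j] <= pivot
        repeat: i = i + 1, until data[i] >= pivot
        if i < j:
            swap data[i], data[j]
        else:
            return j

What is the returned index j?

4

pivot = data[0] = 5; i = -1, j = 11
j→9 (data[9]=3≤5), i→0 (data[0]=5≥5); i<j, swap → [3,5,5,5,5,5,8,5,5,5,8]
j→8 (data[8]=5≤5), i→1 (data[1]=5≥5); i<j, swap → [3,5,5,5,5,5,8,5,5,5,8]
j→7 (data[7]=5≤5), i→2 (data[2]=5≥5); i<j, swap → [3,5,5,5,5,5,8,5,5,5,8]
j→5 (data[5]=5≤5), i→3 (data[3]=5≥5); i<j, swap → [3,5,5,5,5,5,8,5,5,5,8]
j→4, i→4; i≥j, return j=4. data = [3,5,5,5,5,5,8,5,5,5,8]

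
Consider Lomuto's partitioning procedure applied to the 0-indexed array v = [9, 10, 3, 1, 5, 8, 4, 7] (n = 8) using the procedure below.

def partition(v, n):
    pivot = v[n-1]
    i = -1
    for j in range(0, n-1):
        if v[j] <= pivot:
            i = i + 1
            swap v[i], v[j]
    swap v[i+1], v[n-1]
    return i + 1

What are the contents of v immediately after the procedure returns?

[3, 1, 5, 4, 7, 8, 10, 9]

pivot = v[7] = 7; i = -1
j=0: v[0]=9 > 7 → no swap
j=1: v[1]=10 > 7 → no swap
j=2: v[2]=3 ≤ 7 → i=0, swap v[0],v[2] → [3, 10, 9, 1, 5, 8, 4, 7]
j=3: v[3]=1 ≤ 7 → i=1, swap v[1],v[3] → [3, 1, 9, 10, 5, 8, 4, 7]
j=4: v[4]=5 ≤ 7 → i=2, swap v[2],v[4] → [3, 1, 5, 10, 9, 8, 4, 7]
j=5: v[5]=8 > 7 → no swap
j=6: v[6]=4 ≤ 7 → i=3, swap v[3],v[6] → [3, 1, 5, 4, 9, 8, 10, 7]
final swap v[4],v[7] → [3, 1, 5, 4, 7, 8, 10, 9]; return 4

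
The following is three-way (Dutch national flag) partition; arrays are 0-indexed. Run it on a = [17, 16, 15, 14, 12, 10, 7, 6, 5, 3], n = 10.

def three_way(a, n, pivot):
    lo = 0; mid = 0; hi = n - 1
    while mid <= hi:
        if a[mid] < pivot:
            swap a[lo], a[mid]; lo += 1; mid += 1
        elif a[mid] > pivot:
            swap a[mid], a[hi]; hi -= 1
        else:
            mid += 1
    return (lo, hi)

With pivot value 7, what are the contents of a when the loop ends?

[3, 5, 6, 7, 10, 12, 14, 15, 16, 17]

pivot = 7; lo=0, mid=0, hi=9
a[mid]=17>7: swap a[0],a[9]; hi=8 → [3, 16, 15, 14, 12, 10, 7, 6, 5, 17]
a[mid]=3<7: swap a[0],a[0]; lo=1,mid=1 → [3, 16, 15, 14, 12, 10, 7, 6, 5, 17]
a[mid]=16>7: swap a[1],a[8]; hi=7 → [3, 5, 15, 14, 12, 10, 7, 6, 16, 17]
a[mid]=5<7: swap a[1],a[1]; lo=2,mid=2 → [3, 5, 15, 14, 12, 10, 7, 6, 16, 17]
a[mid]=15>7: swap a[2],a[7]; hi=6 → [3, 5, 6, 14, 12, 10, 7, 15, 16, 17]
a[mid]=6<7: swap a[2],a[2]; lo=3,mid=3 → [3, 5, 6, 14, 12, 10, 7, 15, 16, 17]
a[mid]=14>7: swap a[3],a[6]; hi=5 → [3, 5, 6, 7, 12, 10, 14, 15, 16, 17]
a[mid]=7=7: mid=4
a[mid]=12>7: swap a[4],a[5]; hi=4 → [3, 5, 6, 7, 10, 12, 14, 15, 16, 17]
a[mid]=10>7: swap a[4],a[4]; hi=3 → [3, 5, 6, 7, 10, 12, 14, 15, 16, 17]
end: lo=3, hi=3; a = [3, 5, 6, 7, 10, 12, 14, 15, 16, 17]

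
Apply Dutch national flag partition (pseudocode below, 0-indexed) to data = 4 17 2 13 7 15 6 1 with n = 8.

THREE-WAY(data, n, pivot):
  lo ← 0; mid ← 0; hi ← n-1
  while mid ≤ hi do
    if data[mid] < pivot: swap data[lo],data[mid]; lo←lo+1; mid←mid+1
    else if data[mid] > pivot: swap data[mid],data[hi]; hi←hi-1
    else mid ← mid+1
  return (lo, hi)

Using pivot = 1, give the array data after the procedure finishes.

1 2 13 7 15 6 17 4

pivot = 1; lo=0, mid=0, hi=7
data[mid]=4>1: swap data[0],data[7]; hi=6 → 1 17 2 13 7 15 6 4
data[mid]=1=1: mid=1
data[mid]=17>1: swap data[1],data[6]; hi=5 → 1 6 2 13 7 15 17 4
data[mid]=6>1: swap data[1],data[5]; hi=4 → 1 15 2 13 7 6 17 4
data[mid]=15>1: swap data[1],data[4]; hi=3 → 1 7 2 13 15 6 17 4
data[mid]=7>1: swap data[1],data[3]; hi=2 → 1 13 2 7 15 6 17 4
data[mid]=13>1: swap data[1],data[2]; hi=1 → 1 2 13 7 15 6 17 4
data[mid]=2>1: swap data[1],data[1]; hi=0 → 1 2 13 7 15 6 17 4
end: lo=0, hi=0; data = 1 2 13 7 15 6 17 4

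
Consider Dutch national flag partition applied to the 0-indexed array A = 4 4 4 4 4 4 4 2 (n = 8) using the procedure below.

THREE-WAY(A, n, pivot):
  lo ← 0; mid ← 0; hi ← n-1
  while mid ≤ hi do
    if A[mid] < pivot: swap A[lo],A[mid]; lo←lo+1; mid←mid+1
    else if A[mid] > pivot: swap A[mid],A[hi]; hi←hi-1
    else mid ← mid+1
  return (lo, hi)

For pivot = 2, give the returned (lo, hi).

(0, 0)

lo=0 mid=0 hi=7
4>2: swap(0,7), hi=6 ⇒ 2 4 4 4 4 4 4 4
2=2: mid=1
4>2: swap(1,6), hi=5 ⇒ 2 4 4 4 4 4 4 4
4>2: swap(1,5), hi=4 ⇒ 2 4 4 4 4 4 4 4
4>2: swap(1,4), hi=3 ⇒ 2 4 4 4 4 4 4 4
4>2: swap(1,3), hi=2 ⇒ 2 4 4 4 4 4 4 4
4>2: swap(1,2), hi=1 ⇒ 2 4 4 4 4 4 4 4
4>2: swap(1,1), hi=0 ⇒ 2 4 4 4 4 4 4 4
done. lo=0 hi=0; A=2 4 4 4 4 4 4 4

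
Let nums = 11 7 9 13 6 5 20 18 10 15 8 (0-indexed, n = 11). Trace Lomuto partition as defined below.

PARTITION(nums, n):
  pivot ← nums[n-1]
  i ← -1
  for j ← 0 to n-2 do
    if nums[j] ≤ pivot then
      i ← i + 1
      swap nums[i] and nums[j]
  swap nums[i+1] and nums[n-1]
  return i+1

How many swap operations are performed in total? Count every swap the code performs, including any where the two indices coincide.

pivot=8, i=-1
j=0: 11>8, skip
j=1: 7≤8, i=0, swap(0,1) ⇒ 7 11 9 13 6 5 20 18 10 15 8
j=2: 9>8, skip
j=3: 13>8, skip
j=4: 6≤8, i=1, swap(1,4) ⇒ 7 6 9 13 11 5 20 18 10 15 8
j=5: 5≤8, i=2, swap(2,5) ⇒ 7 6 5 13 11 9 20 18 10 15 8
j=6: 20>8, skip
j=7: 18>8, skip
j=8: 10>8, skip
j=9: 15>8, skip
swap(3,10) ⇒ 7 6 5 8 11 9 20 18 10 15 13; return 3

4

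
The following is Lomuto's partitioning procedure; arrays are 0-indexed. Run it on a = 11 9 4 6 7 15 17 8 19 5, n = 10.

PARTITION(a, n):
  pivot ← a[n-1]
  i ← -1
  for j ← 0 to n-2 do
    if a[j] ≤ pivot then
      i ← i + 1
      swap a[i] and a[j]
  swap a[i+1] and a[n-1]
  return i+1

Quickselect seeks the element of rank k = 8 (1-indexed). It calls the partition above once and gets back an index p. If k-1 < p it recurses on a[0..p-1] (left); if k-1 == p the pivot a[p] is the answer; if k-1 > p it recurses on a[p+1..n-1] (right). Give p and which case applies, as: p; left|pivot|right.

pivot = a[9] = 5; i = -1
j=0: a[0]=11 > 5 → no swap
j=1: a[1]=9 > 5 → no swap
j=2: a[2]=4 ≤ 5 → i=0, swap a[0],a[2] → 4 9 11 6 7 15 17 8 19 5
j=3: a[3]=6 > 5 → no swap
j=4: a[4]=7 > 5 → no swap
j=5: a[5]=15 > 5 → no swap
j=6: a[6]=17 > 5 → no swap
j=7: a[7]=8 > 5 → no swap
j=8: a[8]=19 > 5 → no swap
final swap a[1],a[9] → 4 5 11 6 7 15 17 8 19 9; return 1
p = 1; k-1 = 7 > 1 ⇒ right

1; right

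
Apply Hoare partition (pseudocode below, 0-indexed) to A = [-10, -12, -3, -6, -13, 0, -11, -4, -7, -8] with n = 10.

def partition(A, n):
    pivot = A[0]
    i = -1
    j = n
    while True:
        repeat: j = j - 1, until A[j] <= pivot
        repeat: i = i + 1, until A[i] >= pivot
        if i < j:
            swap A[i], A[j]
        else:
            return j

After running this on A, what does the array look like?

[-11, -12, -13, -6, -3, 0, -10, -4, -7, -8]

pivot = A[0] = -10; i = -1, j = 10
j→6 (A[6]=-11≤-10), i→0 (A[0]=-10≥-10); i<j, swap → [-11, -12, -3, -6, -13, 0, -10, -4, -7, -8]
j→4 (A[4]=-13≤-10), i→2 (A[2]=-3≥-10); i<j, swap → [-11, -12, -13, -6, -3, 0, -10, -4, -7, -8]
j→2, i→3; i≥j, return j=2. A = [-11, -12, -13, -6, -3, 0, -10, -4, -7, -8]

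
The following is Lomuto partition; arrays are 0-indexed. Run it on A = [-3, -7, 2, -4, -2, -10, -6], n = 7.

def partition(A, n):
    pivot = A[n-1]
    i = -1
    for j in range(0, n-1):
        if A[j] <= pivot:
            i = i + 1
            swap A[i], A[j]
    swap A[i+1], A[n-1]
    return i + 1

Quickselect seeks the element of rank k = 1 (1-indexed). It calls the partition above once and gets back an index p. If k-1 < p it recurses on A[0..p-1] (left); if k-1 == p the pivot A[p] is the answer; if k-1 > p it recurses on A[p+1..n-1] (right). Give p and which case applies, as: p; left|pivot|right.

2; left

pivot=-6, i=-1
j=0: -3>-6, skip
j=1: -7≤-6, i=0, swap(0,1) ⇒ [-7, -3, 2, -4, -2, -10, -6]
j=2: 2>-6, skip
j=3: -4>-6, skip
j=4: -2>-6, skip
j=5: -10≤-6, i=1, swap(1,5) ⇒ [-7, -10, 2, -4, -2, -3, -6]
swap(2,6) ⇒ [-7, -10, -6, -4, -2, -3, 2]; return 2
p = 2; k-1 = 0 < 2 ⇒ left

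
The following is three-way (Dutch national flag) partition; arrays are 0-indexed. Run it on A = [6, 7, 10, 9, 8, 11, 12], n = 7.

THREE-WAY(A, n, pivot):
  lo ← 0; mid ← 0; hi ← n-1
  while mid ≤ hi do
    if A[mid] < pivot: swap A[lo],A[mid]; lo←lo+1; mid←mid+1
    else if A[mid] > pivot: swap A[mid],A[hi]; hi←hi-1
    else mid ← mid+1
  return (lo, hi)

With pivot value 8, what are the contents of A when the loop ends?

pivot = 8; lo=0, mid=0, hi=6
A[mid]=6<8: swap A[0],A[0]; lo=1,mid=1 → [6, 7, 10, 9, 8, 11, 12]
A[mid]=7<8: swap A[1],A[1]; lo=2,mid=2 → [6, 7, 10, 9, 8, 11, 12]
A[mid]=10>8: swap A[2],A[6]; hi=5 → [6, 7, 12, 9, 8, 11, 10]
A[mid]=12>8: swap A[2],A[5]; hi=4 → [6, 7, 11, 9, 8, 12, 10]
A[mid]=11>8: swap A[2],A[4]; hi=3 → [6, 7, 8, 9, 11, 12, 10]
A[mid]=8=8: mid=3
A[mid]=9>8: swap A[3],A[3]; hi=2 → [6, 7, 8, 9, 11, 12, 10]
end: lo=2, hi=2; A = [6, 7, 8, 9, 11, 12, 10]

[6, 7, 8, 9, 11, 12, 10]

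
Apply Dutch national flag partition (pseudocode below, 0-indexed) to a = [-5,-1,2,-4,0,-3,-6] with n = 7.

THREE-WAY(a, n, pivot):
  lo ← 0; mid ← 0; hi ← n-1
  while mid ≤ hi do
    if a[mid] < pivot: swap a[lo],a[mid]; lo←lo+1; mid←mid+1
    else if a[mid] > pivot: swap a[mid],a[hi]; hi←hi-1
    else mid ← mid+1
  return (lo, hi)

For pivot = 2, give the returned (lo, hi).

(6, 6)

pivot = 2; lo=0, mid=0, hi=6
a[mid]=-5<2: swap a[0],a[0]; lo=1,mid=1 → [-5,-1,2,-4,0,-3,-6]
a[mid]=-1<2: swap a[1],a[1]; lo=2,mid=2 → [-5,-1,2,-4,0,-3,-6]
a[mid]=2=2: mid=3
a[mid]=-4<2: swap a[2],a[3]; lo=3,mid=4 → [-5,-1,-4,2,0,-3,-6]
a[mid]=0<2: swap a[3],a[4]; lo=4,mid=5 → [-5,-1,-4,0,2,-3,-6]
a[mid]=-3<2: swap a[4],a[5]; lo=5,mid=6 → [-5,-1,-4,0,-3,2,-6]
a[mid]=-6<2: swap a[5],a[6]; lo=6,mid=7 → [-5,-1,-4,0,-3,-6,2]
end: lo=6, hi=6; a = [-5,-1,-4,0,-3,-6,2]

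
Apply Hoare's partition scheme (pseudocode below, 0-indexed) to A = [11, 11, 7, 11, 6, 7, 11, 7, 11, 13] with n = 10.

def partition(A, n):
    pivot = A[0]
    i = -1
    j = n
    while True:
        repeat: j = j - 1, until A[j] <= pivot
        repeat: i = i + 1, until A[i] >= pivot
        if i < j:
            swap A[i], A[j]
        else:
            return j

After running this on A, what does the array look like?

pivot=11
j stops at 8 (11), i stops at 0 (11); swap ⇒ [11, 11, 7, 11, 6, 7, 11, 7, 11, 13]
j stops at 7 (7), i stops at 1 (11); swap ⇒ [11, 7, 7, 11, 6, 7, 11, 11, 11, 13]
j stops at 6 (11), i stops at 3 (11); swap ⇒ [11, 7, 7, 11, 6, 7, 11, 11, 11, 13]
j stops at 5, i stops at 6; i≥j ⇒ return 5. A=[11, 7, 7, 11, 6, 7, 11, 11, 11, 13]

[11, 7, 7, 11, 6, 7, 11, 11, 11, 13]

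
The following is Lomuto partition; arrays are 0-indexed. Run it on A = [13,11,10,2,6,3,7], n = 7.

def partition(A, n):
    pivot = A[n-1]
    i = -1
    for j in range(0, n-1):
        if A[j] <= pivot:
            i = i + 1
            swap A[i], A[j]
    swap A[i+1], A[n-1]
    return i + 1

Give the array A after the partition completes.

pivot=7, i=-1
j=0: 13>7, skip
j=1: 11>7, skip
j=2: 10>7, skip
j=3: 2≤7, i=0, swap(0,3) ⇒ [2,11,10,13,6,3,7]
j=4: 6≤7, i=1, swap(1,4) ⇒ [2,6,10,13,11,3,7]
j=5: 3≤7, i=2, swap(2,5) ⇒ [2,6,3,13,11,10,7]
swap(3,6) ⇒ [2,6,3,7,11,10,13]; return 3

[2,6,3,7,11,10,13]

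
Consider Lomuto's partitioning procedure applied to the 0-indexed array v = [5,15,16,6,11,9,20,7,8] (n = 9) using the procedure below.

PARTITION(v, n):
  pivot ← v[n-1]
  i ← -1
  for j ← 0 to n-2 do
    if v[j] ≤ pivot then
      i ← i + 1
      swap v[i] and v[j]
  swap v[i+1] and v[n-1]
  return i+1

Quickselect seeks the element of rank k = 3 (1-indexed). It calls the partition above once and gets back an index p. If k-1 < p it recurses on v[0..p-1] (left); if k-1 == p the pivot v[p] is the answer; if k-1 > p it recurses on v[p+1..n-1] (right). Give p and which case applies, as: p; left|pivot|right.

pivot=8, i=-1
j=0: 5≤8, i=0, swap(0,0) ⇒ [5,15,16,6,11,9,20,7,8]
j=1: 15>8, skip
j=2: 16>8, skip
j=3: 6≤8, i=1, swap(1,3) ⇒ [5,6,16,15,11,9,20,7,8]
j=4: 11>8, skip
j=5: 9>8, skip
j=6: 20>8, skip
j=7: 7≤8, i=2, swap(2,7) ⇒ [5,6,7,15,11,9,20,16,8]
swap(3,8) ⇒ [5,6,7,8,11,9,20,16,15]; return 3
p = 3; k-1 = 2 < 3 ⇒ left

3; left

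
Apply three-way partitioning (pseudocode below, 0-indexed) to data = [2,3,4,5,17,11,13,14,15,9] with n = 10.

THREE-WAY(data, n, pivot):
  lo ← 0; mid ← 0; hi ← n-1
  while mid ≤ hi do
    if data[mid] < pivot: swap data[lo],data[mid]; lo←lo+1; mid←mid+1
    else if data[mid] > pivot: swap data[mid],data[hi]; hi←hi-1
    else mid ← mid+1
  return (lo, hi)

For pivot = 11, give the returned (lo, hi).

pivot = 11; lo=0, mid=0, hi=9
data[mid]=2<11: swap data[0],data[0]; lo=1,mid=1 → [2,3,4,5,17,11,13,14,15,9]
data[mid]=3<11: swap data[1],data[1]; lo=2,mid=2 → [2,3,4,5,17,11,13,14,15,9]
data[mid]=4<11: swap data[2],data[2]; lo=3,mid=3 → [2,3,4,5,17,11,13,14,15,9]
data[mid]=5<11: swap data[3],data[3]; lo=4,mid=4 → [2,3,4,5,17,11,13,14,15,9]
data[mid]=17>11: swap data[4],data[9]; hi=8 → [2,3,4,5,9,11,13,14,15,17]
data[mid]=9<11: swap data[4],data[4]; lo=5,mid=5 → [2,3,4,5,9,11,13,14,15,17]
data[mid]=11=11: mid=6
data[mid]=13>11: swap data[6],data[8]; hi=7 → [2,3,4,5,9,11,15,14,13,17]
data[mid]=15>11: swap data[6],data[7]; hi=6 → [2,3,4,5,9,11,14,15,13,17]
data[mid]=14>11: swap data[6],data[6]; hi=5 → [2,3,4,5,9,11,14,15,13,17]
end: lo=5, hi=5; data = [2,3,4,5,9,11,14,15,13,17]

(5, 5)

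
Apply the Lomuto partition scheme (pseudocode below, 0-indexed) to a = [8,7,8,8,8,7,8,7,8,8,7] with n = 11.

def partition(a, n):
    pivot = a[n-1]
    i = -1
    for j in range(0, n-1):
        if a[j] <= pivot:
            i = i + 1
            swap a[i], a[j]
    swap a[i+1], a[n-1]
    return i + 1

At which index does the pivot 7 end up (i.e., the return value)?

pivot=7, i=-1
j=0: 8>7, skip
j=1: 7≤7, i=0, swap(0,1) ⇒ [7,8,8,8,8,7,8,7,8,8,7]
j=2: 8>7, skip
j=3: 8>7, skip
j=4: 8>7, skip
j=5: 7≤7, i=1, swap(1,5) ⇒ [7,7,8,8,8,8,8,7,8,8,7]
j=6: 8>7, skip
j=7: 7≤7, i=2, swap(2,7) ⇒ [7,7,7,8,8,8,8,8,8,8,7]
j=8: 8>7, skip
j=9: 8>7, skip
swap(3,10) ⇒ [7,7,7,7,8,8,8,8,8,8,8]; return 3

3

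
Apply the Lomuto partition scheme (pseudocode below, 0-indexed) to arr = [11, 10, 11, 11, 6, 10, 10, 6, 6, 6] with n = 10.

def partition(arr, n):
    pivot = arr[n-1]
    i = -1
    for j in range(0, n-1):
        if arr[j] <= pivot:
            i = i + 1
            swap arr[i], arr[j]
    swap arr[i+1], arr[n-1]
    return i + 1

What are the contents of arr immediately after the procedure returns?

[6, 6, 6, 6, 11, 10, 10, 10, 11, 11]

pivot=6, i=-1
j=0: 11>6, skip
j=1: 10>6, skip
j=2: 11>6, skip
j=3: 11>6, skip
j=4: 6≤6, i=0, swap(0,4) ⇒ [6, 10, 11, 11, 11, 10, 10, 6, 6, 6]
j=5: 10>6, skip
j=6: 10>6, skip
j=7: 6≤6, i=1, swap(1,7) ⇒ [6, 6, 11, 11, 11, 10, 10, 10, 6, 6]
j=8: 6≤6, i=2, swap(2,8) ⇒ [6, 6, 6, 11, 11, 10, 10, 10, 11, 6]
swap(3,9) ⇒ [6, 6, 6, 6, 11, 10, 10, 10, 11, 11]; return 3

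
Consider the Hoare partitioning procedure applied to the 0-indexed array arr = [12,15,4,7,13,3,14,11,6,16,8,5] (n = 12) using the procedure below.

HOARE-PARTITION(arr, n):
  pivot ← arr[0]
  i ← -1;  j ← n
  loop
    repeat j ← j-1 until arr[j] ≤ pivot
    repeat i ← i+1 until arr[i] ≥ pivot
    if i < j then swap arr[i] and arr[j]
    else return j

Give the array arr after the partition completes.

pivot=12
j stops at 11 (5), i stops at 0 (12); swap ⇒ [5,15,4,7,13,3,14,11,6,16,8,12]
j stops at 10 (8), i stops at 1 (15); swap ⇒ [5,8,4,7,13,3,14,11,6,16,15,12]
j stops at 8 (6), i stops at 4 (13); swap ⇒ [5,8,4,7,6,3,14,11,13,16,15,12]
j stops at 7 (11), i stops at 6 (14); swap ⇒ [5,8,4,7,6,3,11,14,13,16,15,12]
j stops at 6, i stops at 7; i≥j ⇒ return 6. arr=[5,8,4,7,6,3,11,14,13,16,15,12]

[5,8,4,7,6,3,11,14,13,16,15,12]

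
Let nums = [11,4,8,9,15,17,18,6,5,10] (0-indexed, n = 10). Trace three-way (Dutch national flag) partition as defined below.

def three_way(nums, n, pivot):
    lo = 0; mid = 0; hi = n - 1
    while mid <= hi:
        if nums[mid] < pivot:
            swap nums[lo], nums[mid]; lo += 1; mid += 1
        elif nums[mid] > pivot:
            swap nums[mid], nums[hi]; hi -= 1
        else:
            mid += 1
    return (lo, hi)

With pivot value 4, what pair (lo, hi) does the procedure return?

(0, 0)

lo=0 mid=0 hi=9
11>4: swap(0,9), hi=8 ⇒ [10,4,8,9,15,17,18,6,5,11]
10>4: swap(0,8), hi=7 ⇒ [5,4,8,9,15,17,18,6,10,11]
5>4: swap(0,7), hi=6 ⇒ [6,4,8,9,15,17,18,5,10,11]
6>4: swap(0,6), hi=5 ⇒ [18,4,8,9,15,17,6,5,10,11]
18>4: swap(0,5), hi=4 ⇒ [17,4,8,9,15,18,6,5,10,11]
17>4: swap(0,4), hi=3 ⇒ [15,4,8,9,17,18,6,5,10,11]
15>4: swap(0,3), hi=2 ⇒ [9,4,8,15,17,18,6,5,10,11]
9>4: swap(0,2), hi=1 ⇒ [8,4,9,15,17,18,6,5,10,11]
8>4: swap(0,1), hi=0 ⇒ [4,8,9,15,17,18,6,5,10,11]
4=4: mid=1
done. lo=0 hi=0; nums=[4,8,9,15,17,18,6,5,10,11]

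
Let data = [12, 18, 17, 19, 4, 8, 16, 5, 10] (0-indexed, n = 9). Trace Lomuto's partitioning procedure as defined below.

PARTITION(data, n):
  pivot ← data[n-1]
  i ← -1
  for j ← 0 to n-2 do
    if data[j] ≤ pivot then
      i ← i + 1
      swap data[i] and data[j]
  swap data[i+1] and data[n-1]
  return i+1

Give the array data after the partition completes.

[4, 8, 5, 10, 12, 18, 16, 17, 19]

pivot = data[8] = 10; i = -1
j=0: data[0]=12 > 10 → no swap
j=1: data[1]=18 > 10 → no swap
j=2: data[2]=17 > 10 → no swap
j=3: data[3]=19 > 10 → no swap
j=4: data[4]=4 ≤ 10 → i=0, swap data[0],data[4] → [4, 18, 17, 19, 12, 8, 16, 5, 10]
j=5: data[5]=8 ≤ 10 → i=1, swap data[1],data[5] → [4, 8, 17, 19, 12, 18, 16, 5, 10]
j=6: data[6]=16 > 10 → no swap
j=7: data[7]=5 ≤ 10 → i=2, swap data[2],data[7] → [4, 8, 5, 19, 12, 18, 16, 17, 10]
final swap data[3],data[8] → [4, 8, 5, 10, 12, 18, 16, 17, 19]; return 3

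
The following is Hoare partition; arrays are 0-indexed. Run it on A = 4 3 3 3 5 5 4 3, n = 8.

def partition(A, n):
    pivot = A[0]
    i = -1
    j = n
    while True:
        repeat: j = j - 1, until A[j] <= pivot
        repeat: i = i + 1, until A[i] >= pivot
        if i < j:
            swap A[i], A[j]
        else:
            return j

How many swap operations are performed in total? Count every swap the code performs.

pivot = A[0] = 4; i = -1, j = 8
j→7 (A[7]=3≤4), i→0 (A[0]=4≥4); i<j, swap → 3 3 3 3 5 5 4 4
j→6 (A[6]=4≤4), i→4 (A[4]=5≥4); i<j, swap → 3 3 3 3 4 5 5 4
j→4, i→5; i≥j, return j=4. A = 3 3 3 3 4 5 5 4

2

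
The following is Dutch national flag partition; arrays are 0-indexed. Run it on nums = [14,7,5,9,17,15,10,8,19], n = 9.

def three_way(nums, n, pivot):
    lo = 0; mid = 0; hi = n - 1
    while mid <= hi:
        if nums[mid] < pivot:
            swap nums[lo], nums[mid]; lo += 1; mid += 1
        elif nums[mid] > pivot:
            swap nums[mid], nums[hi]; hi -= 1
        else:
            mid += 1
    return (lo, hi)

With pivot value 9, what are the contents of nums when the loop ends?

lo=0 mid=0 hi=8
14>9: swap(0,8), hi=7 ⇒ [19,7,5,9,17,15,10,8,14]
19>9: swap(0,7), hi=6 ⇒ [8,7,5,9,17,15,10,19,14]
8<9: swap(0,0), lo=1 mid=1 ⇒ [8,7,5,9,17,15,10,19,14]
7<9: swap(1,1), lo=2 mid=2 ⇒ [8,7,5,9,17,15,10,19,14]
5<9: swap(2,2), lo=3 mid=3 ⇒ [8,7,5,9,17,15,10,19,14]
9=9: mid=4
17>9: swap(4,6), hi=5 ⇒ [8,7,5,9,10,15,17,19,14]
10>9: swap(4,5), hi=4 ⇒ [8,7,5,9,15,10,17,19,14]
15>9: swap(4,4), hi=3 ⇒ [8,7,5,9,15,10,17,19,14]
done. lo=3 hi=3; nums=[8,7,5,9,15,10,17,19,14]

[8,7,5,9,15,10,17,19,14]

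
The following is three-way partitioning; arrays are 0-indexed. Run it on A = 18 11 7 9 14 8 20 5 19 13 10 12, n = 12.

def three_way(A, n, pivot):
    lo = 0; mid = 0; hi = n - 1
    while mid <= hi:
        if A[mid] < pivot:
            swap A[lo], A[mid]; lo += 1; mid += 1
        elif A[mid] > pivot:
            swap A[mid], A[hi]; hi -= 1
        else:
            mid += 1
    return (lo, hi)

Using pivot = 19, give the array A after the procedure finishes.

18 11 7 9 14 8 12 5 13 10 19 20

lo=0 mid=0 hi=11
18<19: swap(0,0), lo=1 mid=1 ⇒ 18 11 7 9 14 8 20 5 19 13 10 12
11<19: swap(1,1), lo=2 mid=2 ⇒ 18 11 7 9 14 8 20 5 19 13 10 12
7<19: swap(2,2), lo=3 mid=3 ⇒ 18 11 7 9 14 8 20 5 19 13 10 12
9<19: swap(3,3), lo=4 mid=4 ⇒ 18 11 7 9 14 8 20 5 19 13 10 12
14<19: swap(4,4), lo=5 mid=5 ⇒ 18 11 7 9 14 8 20 5 19 13 10 12
8<19: swap(5,5), lo=6 mid=6 ⇒ 18 11 7 9 14 8 20 5 19 13 10 12
20>19: swap(6,11), hi=10 ⇒ 18 11 7 9 14 8 12 5 19 13 10 20
12<19: swap(6,6), lo=7 mid=7 ⇒ 18 11 7 9 14 8 12 5 19 13 10 20
5<19: swap(7,7), lo=8 mid=8 ⇒ 18 11 7 9 14 8 12 5 19 13 10 20
19=19: mid=9
13<19: swap(8,9), lo=9 mid=10 ⇒ 18 11 7 9 14 8 12 5 13 19 10 20
10<19: swap(9,10), lo=10 mid=11 ⇒ 18 11 7 9 14 8 12 5 13 10 19 20
done. lo=10 hi=10; A=18 11 7 9 14 8 12 5 13 10 19 20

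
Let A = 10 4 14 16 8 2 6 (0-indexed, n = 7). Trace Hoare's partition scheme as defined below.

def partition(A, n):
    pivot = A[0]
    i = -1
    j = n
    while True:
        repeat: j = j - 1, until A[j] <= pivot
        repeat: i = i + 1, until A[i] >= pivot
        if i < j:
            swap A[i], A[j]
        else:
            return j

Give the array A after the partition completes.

6 4 2 8 16 14 10

pivot=10
j stops at 6 (6), i stops at 0 (10); swap ⇒ 6 4 14 16 8 2 10
j stops at 5 (2), i stops at 2 (14); swap ⇒ 6 4 2 16 8 14 10
j stops at 4 (8), i stops at 3 (16); swap ⇒ 6 4 2 8 16 14 10
j stops at 3, i stops at 4; i≥j ⇒ return 3. A=6 4 2 8 16 14 10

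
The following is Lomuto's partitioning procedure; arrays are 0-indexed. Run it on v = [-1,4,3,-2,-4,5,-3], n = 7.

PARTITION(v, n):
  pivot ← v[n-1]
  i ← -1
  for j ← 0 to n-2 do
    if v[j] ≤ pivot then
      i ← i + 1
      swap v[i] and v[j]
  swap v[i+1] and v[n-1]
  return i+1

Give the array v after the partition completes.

pivot = v[6] = -3; i = -1
j=0: v[0]=-1 > -3 → no swap
j=1: v[1]=4 > -3 → no swap
j=2: v[2]=3 > -3 → no swap
j=3: v[3]=-2 > -3 → no swap
j=4: v[4]=-4 ≤ -3 → i=0, swap v[0],v[4] → [-4,4,3,-2,-1,5,-3]
j=5: v[5]=5 > -3 → no swap
final swap v[1],v[6] → [-4,-3,3,-2,-1,5,4]; return 1

[-4,-3,3,-2,-1,5,4]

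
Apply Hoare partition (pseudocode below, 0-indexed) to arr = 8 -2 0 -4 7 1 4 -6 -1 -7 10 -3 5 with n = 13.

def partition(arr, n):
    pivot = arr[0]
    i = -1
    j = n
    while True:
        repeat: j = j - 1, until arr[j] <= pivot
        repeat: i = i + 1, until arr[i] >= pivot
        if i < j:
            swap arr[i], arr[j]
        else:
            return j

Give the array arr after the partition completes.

5 -2 0 -4 7 1 4 -6 -1 -7 -3 10 8

pivot=8
j stops at 12 (5), i stops at 0 (8); swap ⇒ 5 -2 0 -4 7 1 4 -6 -1 -7 10 -3 8
j stops at 11 (-3), i stops at 10 (10); swap ⇒ 5 -2 0 -4 7 1 4 -6 -1 -7 -3 10 8
j stops at 10, i stops at 11; i≥j ⇒ return 10. arr=5 -2 0 -4 7 1 4 -6 -1 -7 -3 10 8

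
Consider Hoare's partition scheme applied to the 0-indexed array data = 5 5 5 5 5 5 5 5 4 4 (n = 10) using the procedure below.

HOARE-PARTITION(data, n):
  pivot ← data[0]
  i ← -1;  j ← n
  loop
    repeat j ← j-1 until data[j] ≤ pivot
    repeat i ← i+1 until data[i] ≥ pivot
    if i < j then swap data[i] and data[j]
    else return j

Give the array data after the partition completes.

pivot = data[0] = 5; i = -1, j = 10
j→9 (data[9]=4≤5), i→0 (data[0]=5≥5); i<j, swap → 4 5 5 5 5 5 5 5 4 5
j→8 (data[8]=4≤5), i→1 (data[1]=5≥5); i<j, swap → 4 4 5 5 5 5 5 5 5 5
j→7 (data[7]=5≤5), i→2 (data[2]=5≥5); i<j, swap → 4 4 5 5 5 5 5 5 5 5
j→6 (data[6]=5≤5), i→3 (data[3]=5≥5); i<j, swap → 4 4 5 5 5 5 5 5 5 5
j→5 (data[5]=5≤5), i→4 (data[4]=5≥5); i<j, swap → 4 4 5 5 5 5 5 5 5 5
j→4, i→5; i≥j, return j=4. data = 4 4 5 5 5 5 5 5 5 5

4 4 5 5 5 5 5 5 5 5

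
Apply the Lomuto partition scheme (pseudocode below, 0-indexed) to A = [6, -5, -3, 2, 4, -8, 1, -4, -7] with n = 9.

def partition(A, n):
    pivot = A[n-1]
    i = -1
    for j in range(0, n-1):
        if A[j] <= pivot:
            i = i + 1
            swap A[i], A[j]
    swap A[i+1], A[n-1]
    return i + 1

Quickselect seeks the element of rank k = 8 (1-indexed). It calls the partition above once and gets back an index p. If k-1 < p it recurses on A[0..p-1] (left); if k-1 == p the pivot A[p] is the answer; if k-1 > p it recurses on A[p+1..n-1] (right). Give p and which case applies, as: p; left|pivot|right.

pivot = A[8] = -7; i = -1
j=0: A[0]=6 > -7 → no swap
j=1: A[1]=-5 > -7 → no swap
j=2: A[2]=-3 > -7 → no swap
j=3: A[3]=2 > -7 → no swap
j=4: A[4]=4 > -7 → no swap
j=5: A[5]=-8 ≤ -7 → i=0, swap A[0],A[5] → [-8, -5, -3, 2, 4, 6, 1, -4, -7]
j=6: A[6]=1 > -7 → no swap
j=7: A[7]=-4 > -7 → no swap
final swap A[1],A[8] → [-8, -7, -3, 2, 4, 6, 1, -4, -5]; return 1
p = 1; k-1 = 7 > 1 ⇒ right

1; right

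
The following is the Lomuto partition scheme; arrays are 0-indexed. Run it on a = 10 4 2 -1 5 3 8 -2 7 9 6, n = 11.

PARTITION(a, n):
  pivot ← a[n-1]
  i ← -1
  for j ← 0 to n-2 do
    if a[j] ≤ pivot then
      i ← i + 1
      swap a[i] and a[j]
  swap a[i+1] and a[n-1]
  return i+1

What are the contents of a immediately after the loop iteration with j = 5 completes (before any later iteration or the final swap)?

4 2 -1 5 3 10 8 -2 7 9 6

pivot=6, i=-1
j=0: 10>6, skip
j=1: 4≤6, i=0, swap(0,1) ⇒ 4 10 2 -1 5 3 8 -2 7 9 6
j=2: 2≤6, i=1, swap(1,2) ⇒ 4 2 10 -1 5 3 8 -2 7 9 6
j=3: -1≤6, i=2, swap(2,3) ⇒ 4 2 -1 10 5 3 8 -2 7 9 6
j=4: 5≤6, i=3, swap(3,4) ⇒ 4 2 -1 5 10 3 8 -2 7 9 6
j=5: 3≤6, i=4, swap(4,5) ⇒ 4 2 -1 5 3 10 8 -2 7 9 6
(after j=5) a = 4 2 -1 5 3 10 8 -2 7 9 6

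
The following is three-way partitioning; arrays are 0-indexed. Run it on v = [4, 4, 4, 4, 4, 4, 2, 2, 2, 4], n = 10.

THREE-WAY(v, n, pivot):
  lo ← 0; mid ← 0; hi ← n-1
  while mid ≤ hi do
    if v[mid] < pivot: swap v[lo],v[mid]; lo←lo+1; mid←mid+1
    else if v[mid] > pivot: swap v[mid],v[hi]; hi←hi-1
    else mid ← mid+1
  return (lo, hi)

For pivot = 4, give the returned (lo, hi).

lo=0 mid=0 hi=9
4=4: mid=1
4=4: mid=2
4=4: mid=3
4=4: mid=4
4=4: mid=5
4=4: mid=6
2<4: swap(0,6), lo=1 mid=7 ⇒ [2, 4, 4, 4, 4, 4, 4, 2, 2, 4]
2<4: swap(1,7), lo=2 mid=8 ⇒ [2, 2, 4, 4, 4, 4, 4, 4, 2, 4]
2<4: swap(2,8), lo=3 mid=9 ⇒ [2, 2, 2, 4, 4, 4, 4, 4, 4, 4]
4=4: mid=10
done. lo=3 hi=9; v=[2, 2, 2, 4, 4, 4, 4, 4, 4, 4]

(3, 9)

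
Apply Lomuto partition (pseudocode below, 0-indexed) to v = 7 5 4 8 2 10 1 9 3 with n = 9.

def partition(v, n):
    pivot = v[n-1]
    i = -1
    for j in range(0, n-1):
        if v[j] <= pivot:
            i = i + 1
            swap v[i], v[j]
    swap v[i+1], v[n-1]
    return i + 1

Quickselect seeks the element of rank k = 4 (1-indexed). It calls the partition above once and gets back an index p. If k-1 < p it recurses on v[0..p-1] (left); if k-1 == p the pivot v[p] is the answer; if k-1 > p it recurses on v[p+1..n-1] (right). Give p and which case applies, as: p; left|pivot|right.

pivot=3, i=-1
j=0: 7>3, skip
j=1: 5>3, skip
j=2: 4>3, skip
j=3: 8>3, skip
j=4: 2≤3, i=0, swap(0,4) ⇒ 2 5 4 8 7 10 1 9 3
j=5: 10>3, skip
j=6: 1≤3, i=1, swap(1,6) ⇒ 2 1 4 8 7 10 5 9 3
j=7: 9>3, skip
swap(2,8) ⇒ 2 1 3 8 7 10 5 9 4; return 2
p = 2; k-1 = 3 > 2 ⇒ right

2; right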